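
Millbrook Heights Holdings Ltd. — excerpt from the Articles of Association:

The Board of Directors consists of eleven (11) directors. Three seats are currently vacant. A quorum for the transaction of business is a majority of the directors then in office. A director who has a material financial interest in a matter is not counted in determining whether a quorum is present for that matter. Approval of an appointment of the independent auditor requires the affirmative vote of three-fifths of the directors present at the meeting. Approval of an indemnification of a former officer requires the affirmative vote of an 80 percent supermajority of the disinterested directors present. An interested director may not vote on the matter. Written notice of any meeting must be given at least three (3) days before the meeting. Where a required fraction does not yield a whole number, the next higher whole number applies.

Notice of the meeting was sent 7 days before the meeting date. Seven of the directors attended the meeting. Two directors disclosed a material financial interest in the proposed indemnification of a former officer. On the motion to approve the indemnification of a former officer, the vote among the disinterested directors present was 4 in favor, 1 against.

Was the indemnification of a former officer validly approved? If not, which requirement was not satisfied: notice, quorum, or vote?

Notice: 7 days given; 3 required (7 ≥ 3). Satisfied.
Quorum: 7 present, but the 2 interested directors do not count, leaving 5. Quorum is 5. Satisfied.
Vote: the indemnification of a former officer requires four-fifths of the disinterested directors present (7 − 2 = 5). 4/5 of 5 = 4, so 4 affirmative votes are needed; 4 voted in favor. Satisfied.

Valid — all requirements satisfied.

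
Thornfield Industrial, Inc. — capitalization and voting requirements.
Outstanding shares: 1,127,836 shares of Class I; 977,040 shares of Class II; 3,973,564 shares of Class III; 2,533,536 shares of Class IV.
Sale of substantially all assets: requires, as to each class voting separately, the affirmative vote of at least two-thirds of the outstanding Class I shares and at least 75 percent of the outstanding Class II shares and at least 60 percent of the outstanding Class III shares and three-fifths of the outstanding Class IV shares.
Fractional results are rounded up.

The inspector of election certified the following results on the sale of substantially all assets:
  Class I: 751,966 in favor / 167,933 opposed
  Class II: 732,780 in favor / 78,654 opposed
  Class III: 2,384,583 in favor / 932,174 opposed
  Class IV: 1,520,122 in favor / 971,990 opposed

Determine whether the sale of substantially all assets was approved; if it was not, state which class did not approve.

Approved — every class gave the required vote.

Class I: 2/3 of 1127836 = 751890.67, rounded up to 751891; 751,891 required, 751,966 in favor — approved.
Class II: 3/4 of 977040 = 732780; 732,780 required, 732,780 in favor — approved.
Class III: 3/5 of 3973564 = 2384138.40, rounded up to 2384139; 2,384,139 required, 2,384,583 in favor — approved.
Class IV: 3/5 of 2533536 = 1520121.60, rounded up to 1520122; 1,520,122 required, 1,520,122 in favor — approved.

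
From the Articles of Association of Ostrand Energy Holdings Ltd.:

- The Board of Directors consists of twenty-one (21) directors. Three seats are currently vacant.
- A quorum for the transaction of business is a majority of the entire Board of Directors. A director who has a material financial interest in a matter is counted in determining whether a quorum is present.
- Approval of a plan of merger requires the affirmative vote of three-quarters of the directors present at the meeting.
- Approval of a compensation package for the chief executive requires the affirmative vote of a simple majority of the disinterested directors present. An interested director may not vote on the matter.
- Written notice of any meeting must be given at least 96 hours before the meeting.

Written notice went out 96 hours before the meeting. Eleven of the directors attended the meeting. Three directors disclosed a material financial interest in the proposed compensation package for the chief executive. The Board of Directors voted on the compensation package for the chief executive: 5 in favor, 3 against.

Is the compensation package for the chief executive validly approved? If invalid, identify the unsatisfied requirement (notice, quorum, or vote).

Valid — all requirements satisfied.

Notice: 96 hours given; 96 required (96 ≥ 96). Satisfied.
Quorum: 11 present (interested directors count toward quorum); quorum is 11. Satisfied.
Vote: the compensation package for the chief executive requires a majority of the disinterested directors present (11 − 3 = 8). A majority of 8 is 5, so 5 affirmative votes are needed; 5 voted in favor. Satisfied.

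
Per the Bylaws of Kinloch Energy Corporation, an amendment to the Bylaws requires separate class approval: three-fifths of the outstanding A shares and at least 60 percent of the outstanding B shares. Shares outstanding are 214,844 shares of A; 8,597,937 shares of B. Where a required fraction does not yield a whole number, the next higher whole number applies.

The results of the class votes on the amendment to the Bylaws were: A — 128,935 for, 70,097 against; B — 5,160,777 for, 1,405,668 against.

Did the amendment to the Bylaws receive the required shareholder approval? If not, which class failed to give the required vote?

Approved — every class gave the required vote.

A: 3/5 of 214844 = 128906.40, rounded up to 128907; 128,907 required, 128,935 in favor — approved.
B: 3/5 of 8597937 = 5158762.20, rounded up to 5158763; 5,158,763 required, 5,160,777 in favor — approved.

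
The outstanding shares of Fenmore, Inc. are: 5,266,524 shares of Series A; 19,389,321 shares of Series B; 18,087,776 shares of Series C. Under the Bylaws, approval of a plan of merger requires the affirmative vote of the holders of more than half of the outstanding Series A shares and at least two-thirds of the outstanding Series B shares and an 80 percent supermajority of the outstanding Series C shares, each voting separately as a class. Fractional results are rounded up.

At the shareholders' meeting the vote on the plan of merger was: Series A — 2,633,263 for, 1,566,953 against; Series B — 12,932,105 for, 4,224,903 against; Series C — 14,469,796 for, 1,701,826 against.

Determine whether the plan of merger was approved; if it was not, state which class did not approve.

Series A: a majority of 5266524 is 2633263; 2,633,263 required, 2,633,263 in favor — approved.
Series B: 2/3 of 19389321 = 12926214; 12,926,214 required, 12,932,105 in favor — approved.
Series C: 4/5 of 18087776 = 14470220.80, rounded up to 14470221; 14,470,221 required, 14,469,796 in favor — not approved.

Not approved — the Series C shares did not give the required vote.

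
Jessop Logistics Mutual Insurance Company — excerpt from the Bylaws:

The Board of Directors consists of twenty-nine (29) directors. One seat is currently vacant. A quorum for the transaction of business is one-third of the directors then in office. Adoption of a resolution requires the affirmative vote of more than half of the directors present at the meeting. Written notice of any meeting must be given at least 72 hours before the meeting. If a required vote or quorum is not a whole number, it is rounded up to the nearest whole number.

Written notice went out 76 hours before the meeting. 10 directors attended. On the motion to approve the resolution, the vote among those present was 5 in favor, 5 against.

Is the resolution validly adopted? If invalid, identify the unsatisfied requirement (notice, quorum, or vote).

Notice: 76 hours given; 72 required (76 ≥ 72). Satisfied.
Quorum: 10 present; quorum is 10. Satisfied.
Vote: the resolution requires a majority of the directors present (10). A majority of 10 is 6, so 6 affirmative votes are needed; 5 voted in favor. Not satisfied.

Invalid — vote requirement not satisfied.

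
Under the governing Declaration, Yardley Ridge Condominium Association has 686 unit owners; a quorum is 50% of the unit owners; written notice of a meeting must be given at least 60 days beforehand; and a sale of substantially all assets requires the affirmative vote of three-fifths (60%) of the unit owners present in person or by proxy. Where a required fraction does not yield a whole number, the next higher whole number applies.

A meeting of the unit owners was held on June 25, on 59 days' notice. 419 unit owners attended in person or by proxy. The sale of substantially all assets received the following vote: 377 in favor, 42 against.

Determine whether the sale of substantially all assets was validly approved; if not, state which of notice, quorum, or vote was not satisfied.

Notice: 59 days given; 60 required. Not satisfied.
Quorum: 50% of 686 = 343; 419 present. Satisfied.
Vote: requires three-fifths of those present (419); 3/5 of 419 = 251.40, rounded up to 252, so 252 needed; 377 in favor. Satisfied.

Invalid — notice requirement not satisfied.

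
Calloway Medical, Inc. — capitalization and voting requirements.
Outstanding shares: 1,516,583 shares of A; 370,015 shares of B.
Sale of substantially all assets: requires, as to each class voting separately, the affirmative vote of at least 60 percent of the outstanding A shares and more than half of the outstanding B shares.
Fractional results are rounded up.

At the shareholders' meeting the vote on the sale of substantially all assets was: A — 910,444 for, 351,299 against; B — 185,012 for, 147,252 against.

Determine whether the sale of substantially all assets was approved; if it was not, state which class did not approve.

A: 3/5 of 1516583 = 909949.80, rounded up to 909950; 909,950 required, 910,444 in favor — approved.
B: a majority of 370015 is 185008; 185,008 required, 185,012 in favor — approved.

Approved — every class gave the required vote.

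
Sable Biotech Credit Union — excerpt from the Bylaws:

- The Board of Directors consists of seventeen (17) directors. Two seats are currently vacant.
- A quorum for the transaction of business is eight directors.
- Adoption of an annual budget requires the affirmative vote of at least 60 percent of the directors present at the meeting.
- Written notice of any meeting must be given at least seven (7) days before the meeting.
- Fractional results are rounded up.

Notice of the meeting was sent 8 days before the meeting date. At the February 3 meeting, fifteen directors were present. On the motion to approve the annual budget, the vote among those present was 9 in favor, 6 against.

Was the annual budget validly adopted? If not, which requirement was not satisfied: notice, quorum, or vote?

Valid — all requirements satisfied.

Notice: 8 days given; 7 required (8 ≥ 7). Satisfied.
Quorum: 15 present; quorum is 8. Satisfied.
Vote: the annual budget requires three-fifths of the directors present (15). 3/5 of 15 = 9, so 9 affirmative votes are needed; 9 voted in favor. Satisfied.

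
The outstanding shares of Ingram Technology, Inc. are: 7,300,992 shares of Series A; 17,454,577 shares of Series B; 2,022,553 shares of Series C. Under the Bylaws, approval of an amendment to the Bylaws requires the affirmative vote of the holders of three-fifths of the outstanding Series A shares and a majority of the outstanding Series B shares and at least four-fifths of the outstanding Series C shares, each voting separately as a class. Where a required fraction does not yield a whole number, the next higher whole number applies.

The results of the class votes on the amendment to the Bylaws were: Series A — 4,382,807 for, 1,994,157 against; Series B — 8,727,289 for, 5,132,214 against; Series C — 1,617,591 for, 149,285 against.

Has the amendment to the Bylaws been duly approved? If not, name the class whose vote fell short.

Not approved — the Series C shares did not give the required vote.

Series A: 3/5 of 7300992 = 4380595.20, rounded up to 4380596; 4,380,596 required, 4,382,807 in favor — approved.
Series B: a majority of 17454577 is 8727289; 8,727,289 required, 8,727,289 in favor — approved.
Series C: 4/5 of 2022553 = 1618042.40, rounded up to 1618043; 1,618,043 required, 1,617,591 in favor — not approved.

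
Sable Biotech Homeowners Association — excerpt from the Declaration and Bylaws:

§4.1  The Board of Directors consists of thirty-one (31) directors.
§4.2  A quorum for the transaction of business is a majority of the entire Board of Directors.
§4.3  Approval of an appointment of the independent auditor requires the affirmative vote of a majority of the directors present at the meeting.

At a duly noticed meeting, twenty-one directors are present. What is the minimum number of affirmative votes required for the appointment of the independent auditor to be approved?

The appointment of the independent auditor requires a majority of the directors present (21).
A majority of 21 is 11.

11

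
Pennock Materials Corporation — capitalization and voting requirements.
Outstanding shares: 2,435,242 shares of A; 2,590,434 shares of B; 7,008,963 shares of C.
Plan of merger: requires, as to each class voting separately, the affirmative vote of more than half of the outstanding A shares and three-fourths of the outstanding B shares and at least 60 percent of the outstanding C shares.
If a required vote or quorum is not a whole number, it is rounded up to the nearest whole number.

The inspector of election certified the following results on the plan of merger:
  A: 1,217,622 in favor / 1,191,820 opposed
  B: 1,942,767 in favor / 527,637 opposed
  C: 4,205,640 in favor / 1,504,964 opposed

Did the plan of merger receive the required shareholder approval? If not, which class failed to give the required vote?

Not approved — the B shares did not give the required vote.

A: a majority of 2435242 is 1217622; 1,217,622 required, 1,217,622 in favor — approved.
B: 3/4 of 2590434 = 1942825.50, rounded up to 1942826; 1,942,826 required, 1,942,767 in favor — not approved.
C: 3/5 of 7008963 = 4205377.80, rounded up to 4205378; 4,205,378 required, 4,205,640 in favor — approved.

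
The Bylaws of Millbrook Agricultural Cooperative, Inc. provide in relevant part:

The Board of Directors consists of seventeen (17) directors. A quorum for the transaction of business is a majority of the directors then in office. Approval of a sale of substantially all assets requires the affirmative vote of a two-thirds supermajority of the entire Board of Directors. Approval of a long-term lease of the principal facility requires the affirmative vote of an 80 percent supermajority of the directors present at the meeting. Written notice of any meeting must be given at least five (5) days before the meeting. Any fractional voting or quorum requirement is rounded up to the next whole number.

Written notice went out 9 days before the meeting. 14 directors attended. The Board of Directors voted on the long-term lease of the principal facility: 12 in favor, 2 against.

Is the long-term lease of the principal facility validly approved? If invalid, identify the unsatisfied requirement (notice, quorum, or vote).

Valid — all requirements satisfied.

Notice: 9 days given; 5 required (9 ≥ 5). Satisfied.
Quorum: 14 present; quorum is 9. Satisfied.
Vote: the long-term lease of the principal facility requires four-fifths of the directors present (14). 4/5 of 14 = 11.20, rounded up to 12, so 12 affirmative votes are needed; 12 voted in favor. Satisfied.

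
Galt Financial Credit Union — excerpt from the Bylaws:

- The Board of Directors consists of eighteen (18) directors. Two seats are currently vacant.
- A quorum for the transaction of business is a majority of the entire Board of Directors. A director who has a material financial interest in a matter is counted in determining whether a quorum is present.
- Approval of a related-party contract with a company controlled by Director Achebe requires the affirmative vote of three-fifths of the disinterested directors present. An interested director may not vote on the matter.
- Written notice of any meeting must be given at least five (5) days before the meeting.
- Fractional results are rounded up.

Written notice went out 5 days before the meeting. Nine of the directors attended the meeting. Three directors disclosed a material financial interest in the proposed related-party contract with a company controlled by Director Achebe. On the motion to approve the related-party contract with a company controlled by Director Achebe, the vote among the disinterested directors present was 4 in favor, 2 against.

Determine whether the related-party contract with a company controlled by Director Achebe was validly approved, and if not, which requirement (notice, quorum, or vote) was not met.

Invalid — quorum requirement not satisfied.

Notice: 5 days given; 5 required (5 ≥ 5). Satisfied.
Quorum: 9 present (interested directors count toward quorum); quorum is 10. Not satisfied.
Vote: the related-party contract with a company controlled by Director Achebe requires three-fifths of the disinterested directors present (9 − 3 = 6). 3/5 of 6 = 3.60, rounded up to 4, so 4 affirmative votes are needed; 4 voted in favor. Satisfied. (Moot — without a quorum no business can be validly transacted.)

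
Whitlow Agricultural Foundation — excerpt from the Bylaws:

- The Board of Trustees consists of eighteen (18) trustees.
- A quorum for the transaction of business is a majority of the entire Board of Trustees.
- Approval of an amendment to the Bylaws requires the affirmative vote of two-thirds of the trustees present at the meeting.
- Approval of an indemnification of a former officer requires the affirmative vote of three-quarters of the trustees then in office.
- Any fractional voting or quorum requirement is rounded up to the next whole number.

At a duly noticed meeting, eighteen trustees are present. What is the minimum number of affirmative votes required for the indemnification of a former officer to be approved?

14

The indemnification of a former officer requires three-fourths of the trustees then in office (18).
3/4 of 18 = 13.50, rounded up to 14.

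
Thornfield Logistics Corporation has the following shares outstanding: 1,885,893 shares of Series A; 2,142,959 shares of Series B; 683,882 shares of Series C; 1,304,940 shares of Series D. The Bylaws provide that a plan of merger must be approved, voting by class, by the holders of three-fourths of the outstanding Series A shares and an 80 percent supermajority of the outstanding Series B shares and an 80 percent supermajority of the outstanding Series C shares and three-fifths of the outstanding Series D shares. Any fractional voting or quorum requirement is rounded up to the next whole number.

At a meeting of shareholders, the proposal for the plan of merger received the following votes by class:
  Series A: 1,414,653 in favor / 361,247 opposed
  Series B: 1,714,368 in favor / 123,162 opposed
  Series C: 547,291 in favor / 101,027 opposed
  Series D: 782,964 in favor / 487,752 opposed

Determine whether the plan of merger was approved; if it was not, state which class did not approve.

Approved — every class gave the required vote.

Series A: 3/4 of 1885893 = 1414419.75, rounded up to 1414420; 1,414,420 required, 1,414,653 in favor — approved.
Series B: 4/5 of 2142959 = 1714367.20, rounded up to 1714368; 1,714,368 required, 1,714,368 in favor — approved.
Series C: 4/5 of 683882 = 547105.60, rounded up to 547106; 547,106 required, 547,291 in favor — approved.
Series D: 3/5 of 1304940 = 782964; 782,964 required, 782,964 in favor — approved.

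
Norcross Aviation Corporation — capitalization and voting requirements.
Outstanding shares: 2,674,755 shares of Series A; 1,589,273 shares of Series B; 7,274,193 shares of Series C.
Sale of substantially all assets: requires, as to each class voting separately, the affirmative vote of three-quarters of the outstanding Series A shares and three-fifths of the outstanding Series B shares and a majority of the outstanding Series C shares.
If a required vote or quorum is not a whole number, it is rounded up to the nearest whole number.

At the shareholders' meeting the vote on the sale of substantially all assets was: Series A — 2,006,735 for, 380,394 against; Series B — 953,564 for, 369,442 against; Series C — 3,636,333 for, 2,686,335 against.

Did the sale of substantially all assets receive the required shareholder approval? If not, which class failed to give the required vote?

Not approved — the Series C shares did not give the required vote.

Series A: 3/4 of 2674755 = 2006066.25, rounded up to 2006067; 2,006,067 required, 2,006,735 in favor — approved.
Series B: 3/5 of 1589273 = 953563.80, rounded up to 953564; 953,564 required, 953,564 in favor — approved.
Series C: a majority of 7274193 is 3637097; 3,637,097 required, 3,636,333 in favor — not approved.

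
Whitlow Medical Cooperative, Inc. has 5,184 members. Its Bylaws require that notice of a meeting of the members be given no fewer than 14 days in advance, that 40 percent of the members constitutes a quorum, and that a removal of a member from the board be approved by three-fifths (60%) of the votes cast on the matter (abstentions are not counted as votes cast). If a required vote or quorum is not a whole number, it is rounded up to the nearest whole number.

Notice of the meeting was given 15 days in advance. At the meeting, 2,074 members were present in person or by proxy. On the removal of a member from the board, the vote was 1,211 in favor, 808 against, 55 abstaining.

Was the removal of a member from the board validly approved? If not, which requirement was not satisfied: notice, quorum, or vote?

Invalid — vote requirement not satisfied.

Notice: 15 days given; 14 required. Satisfied.
Quorum: 40% of 5,184 = 2,073.60, rounded up to 2,074; 2,074 present. Satisfied.
Vote: requires three-fifths of the votes cast (2,074 − 55 abstaining = 2,019); 3/5 of 2019 = 1211.40, rounded up to 1212, so 1,212 needed; 1,211 in favor. Not satisfied.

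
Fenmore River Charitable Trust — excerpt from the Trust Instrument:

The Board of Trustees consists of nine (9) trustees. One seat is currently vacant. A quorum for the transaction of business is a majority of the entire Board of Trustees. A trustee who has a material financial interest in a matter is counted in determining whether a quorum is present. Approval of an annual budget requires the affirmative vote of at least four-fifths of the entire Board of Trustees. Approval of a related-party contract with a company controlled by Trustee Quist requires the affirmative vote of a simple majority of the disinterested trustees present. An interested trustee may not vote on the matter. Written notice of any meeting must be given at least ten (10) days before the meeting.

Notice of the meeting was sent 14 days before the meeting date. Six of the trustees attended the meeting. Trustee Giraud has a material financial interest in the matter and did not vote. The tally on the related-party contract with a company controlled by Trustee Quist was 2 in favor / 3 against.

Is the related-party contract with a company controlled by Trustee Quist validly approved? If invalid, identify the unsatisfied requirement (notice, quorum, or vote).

Notice: 14 days given; 10 required (14 ≥ 10). Satisfied.
Quorum: 6 present (interested trustees count toward quorum); quorum is 5. Satisfied.
Vote: the related-party contract with a company controlled by Trustee Quist requires a majority of the disinterested trustees present (6 − 1 = 5). A majority of 5 is 3, so 3 affirmative votes are needed; 2 voted in favor. Not satisfied.

Invalid — vote requirement not satisfied.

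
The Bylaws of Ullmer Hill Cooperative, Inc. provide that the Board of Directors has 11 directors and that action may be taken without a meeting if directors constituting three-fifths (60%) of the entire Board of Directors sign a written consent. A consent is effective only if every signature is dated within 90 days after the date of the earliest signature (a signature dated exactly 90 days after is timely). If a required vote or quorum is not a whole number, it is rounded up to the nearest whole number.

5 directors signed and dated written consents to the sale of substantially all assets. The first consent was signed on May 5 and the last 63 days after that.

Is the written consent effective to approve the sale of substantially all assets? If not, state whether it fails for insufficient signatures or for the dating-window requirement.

Signatures required: three-fifths (60%) of 11 — 3/5 of 11 = 6.60, rounded up to 7, so 7 needed; 5 signed. Insufficient.
Dating window: the latest signature is 63 days after the earliest; the limit is 90 days. Within the window.

Not effective — insufficient signatures.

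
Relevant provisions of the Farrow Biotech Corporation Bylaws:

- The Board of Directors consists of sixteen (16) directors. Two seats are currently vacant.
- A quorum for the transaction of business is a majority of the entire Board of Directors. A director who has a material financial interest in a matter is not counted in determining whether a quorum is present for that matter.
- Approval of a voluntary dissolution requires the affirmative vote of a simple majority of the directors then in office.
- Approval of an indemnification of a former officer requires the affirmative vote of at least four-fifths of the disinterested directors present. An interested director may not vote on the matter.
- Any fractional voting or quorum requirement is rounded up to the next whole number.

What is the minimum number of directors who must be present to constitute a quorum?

9

A majority of 16 is 9.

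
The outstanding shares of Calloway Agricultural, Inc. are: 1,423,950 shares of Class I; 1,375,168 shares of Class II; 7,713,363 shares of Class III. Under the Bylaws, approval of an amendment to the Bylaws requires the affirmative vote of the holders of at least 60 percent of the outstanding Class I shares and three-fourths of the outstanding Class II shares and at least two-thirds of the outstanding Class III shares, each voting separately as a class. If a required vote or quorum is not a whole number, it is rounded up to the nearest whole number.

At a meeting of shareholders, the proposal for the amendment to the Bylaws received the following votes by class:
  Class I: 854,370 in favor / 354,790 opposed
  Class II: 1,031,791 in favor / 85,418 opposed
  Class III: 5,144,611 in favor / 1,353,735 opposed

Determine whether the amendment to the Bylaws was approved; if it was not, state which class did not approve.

Approved — every class gave the required vote.

Class I: 3/5 of 1423950 = 854370; 854,370 required, 854,370 in favor — approved.
Class II: 3/4 of 1375168 = 1031376; 1,031,376 required, 1,031,791 in favor — approved.
Class III: 2/3 of 7713363 = 5142242; 5,142,242 required, 5,144,611 in favor — approved.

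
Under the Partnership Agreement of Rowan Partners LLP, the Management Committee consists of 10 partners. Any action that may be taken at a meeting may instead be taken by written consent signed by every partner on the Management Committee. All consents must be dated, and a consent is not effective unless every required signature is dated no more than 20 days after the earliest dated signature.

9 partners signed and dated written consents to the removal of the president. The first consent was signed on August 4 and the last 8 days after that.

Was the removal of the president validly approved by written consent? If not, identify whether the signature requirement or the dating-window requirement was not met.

Signatures required: the unanimous vote of 10 — unanimous means all 10, so 10 needed; 9 signed. Insufficient.
Dating window: the latest signature is 8 days after the earliest; the limit is 20 days. Within the window.

Not effective — insufficient signatures.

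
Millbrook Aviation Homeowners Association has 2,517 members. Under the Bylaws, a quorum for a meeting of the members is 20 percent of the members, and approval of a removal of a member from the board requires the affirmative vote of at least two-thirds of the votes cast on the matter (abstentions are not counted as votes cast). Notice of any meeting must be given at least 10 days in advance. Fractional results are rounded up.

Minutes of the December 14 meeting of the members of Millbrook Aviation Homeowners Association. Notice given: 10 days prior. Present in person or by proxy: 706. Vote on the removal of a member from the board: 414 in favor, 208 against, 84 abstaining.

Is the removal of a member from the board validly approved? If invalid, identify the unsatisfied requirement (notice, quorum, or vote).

Invalid — vote requirement not satisfied.

Notice: 10 days given; 10 required. Satisfied.
Quorum: 20% of 2,517 = 503.40, rounded up to 504; 706 present. Satisfied.
Vote: requires two-thirds of the votes cast (706 − 84 abstaining = 622); 2/3 of 622 = 414.67, rounded up to 415, so 415 needed; 414 in favor. Not satisfied.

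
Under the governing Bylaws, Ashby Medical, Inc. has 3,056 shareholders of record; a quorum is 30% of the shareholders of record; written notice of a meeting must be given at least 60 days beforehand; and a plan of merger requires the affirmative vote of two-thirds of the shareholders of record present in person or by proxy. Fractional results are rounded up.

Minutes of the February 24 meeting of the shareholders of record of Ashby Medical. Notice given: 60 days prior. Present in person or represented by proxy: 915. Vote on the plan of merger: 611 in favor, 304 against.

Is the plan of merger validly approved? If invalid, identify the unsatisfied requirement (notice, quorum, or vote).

Notice: 60 days given; 60 required. Satisfied.
Quorum: 30% of 3,056 = 916.80, rounded up to 917; 915 present. Not satisfied.
Vote: requires two-thirds of those present (915); 2/3 of 915 = 610, so 610 needed; 611 in favor. Satisfied.

Invalid — quorum requirement not satisfied.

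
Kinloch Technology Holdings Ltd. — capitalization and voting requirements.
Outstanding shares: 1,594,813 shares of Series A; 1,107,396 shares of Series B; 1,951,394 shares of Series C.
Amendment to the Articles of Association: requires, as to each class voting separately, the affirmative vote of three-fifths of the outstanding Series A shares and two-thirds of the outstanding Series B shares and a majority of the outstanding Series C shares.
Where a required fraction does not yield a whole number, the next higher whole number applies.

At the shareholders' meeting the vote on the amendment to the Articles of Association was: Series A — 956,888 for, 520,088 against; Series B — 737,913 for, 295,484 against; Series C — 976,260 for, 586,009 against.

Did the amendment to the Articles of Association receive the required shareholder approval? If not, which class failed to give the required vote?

Series A: 3/5 of 1594813 = 956887.80, rounded up to 956888; 956,888 required, 956,888 in favor — approved.
Series B: 2/3 of 1107396 = 738264; 738,264 required, 737,913 in favor — not approved.
Series C: a majority of 1951394 is 975698; 975,698 required, 976,260 in favor — approved.

Not approved — the Series B shares did not give the required vote.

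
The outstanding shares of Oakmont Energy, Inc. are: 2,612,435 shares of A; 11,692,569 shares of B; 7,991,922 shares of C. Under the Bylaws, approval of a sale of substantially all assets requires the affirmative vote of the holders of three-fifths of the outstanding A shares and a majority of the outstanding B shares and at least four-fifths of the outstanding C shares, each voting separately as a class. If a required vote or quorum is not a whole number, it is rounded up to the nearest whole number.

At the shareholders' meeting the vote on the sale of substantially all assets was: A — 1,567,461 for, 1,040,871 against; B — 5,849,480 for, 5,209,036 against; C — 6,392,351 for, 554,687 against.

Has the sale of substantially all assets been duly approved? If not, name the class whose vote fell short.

Not approved — the C shares did not give the required vote.

A: 3/5 of 2612435 = 1567461; 1,567,461 required, 1,567,461 in favor — approved.
B: a majority of 11692569 is 5846285; 5,846,285 required, 5,849,480 in favor — approved.
C: 4/5 of 7991922 = 6393537.60, rounded up to 6393538; 6,393,538 required, 6,392,351 in favor — not approved.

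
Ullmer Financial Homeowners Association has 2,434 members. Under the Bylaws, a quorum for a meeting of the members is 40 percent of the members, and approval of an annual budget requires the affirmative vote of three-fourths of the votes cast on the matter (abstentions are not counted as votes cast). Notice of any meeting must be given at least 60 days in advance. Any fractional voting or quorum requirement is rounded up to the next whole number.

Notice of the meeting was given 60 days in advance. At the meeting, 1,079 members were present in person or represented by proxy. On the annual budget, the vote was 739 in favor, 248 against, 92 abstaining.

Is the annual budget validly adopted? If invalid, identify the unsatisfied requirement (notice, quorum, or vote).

Notice: 60 days given; 60 required. Satisfied.
Quorum: 40% of 2,434 = 973.60, rounded up to 974; 1,079 present. Satisfied.
Vote: requires three-fourths of the votes cast (1,079 − 92 abstaining = 987); 3/4 of 987 = 740.25, rounded up to 741, so 741 needed; 739 in favor. Not satisfied.

Invalid — vote requirement not satisfied.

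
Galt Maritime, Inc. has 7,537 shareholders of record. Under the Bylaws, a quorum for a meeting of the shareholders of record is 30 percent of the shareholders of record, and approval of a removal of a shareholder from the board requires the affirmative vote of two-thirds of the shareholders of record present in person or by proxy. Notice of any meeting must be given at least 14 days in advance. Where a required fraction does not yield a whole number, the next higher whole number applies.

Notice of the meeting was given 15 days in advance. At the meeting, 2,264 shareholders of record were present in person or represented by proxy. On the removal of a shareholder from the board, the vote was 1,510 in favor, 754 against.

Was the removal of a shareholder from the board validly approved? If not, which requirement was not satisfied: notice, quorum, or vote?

Valid — all requirements satisfied.

Notice: 15 days given; 14 required. Satisfied.
Quorum: 30% of 7,537 = 2,261.10, rounded up to 2,262; 2,264 present. Satisfied.
Vote: requires two-thirds of those present (2,264); 2/3 of 2264 = 1509.33, rounded up to 1510, so 1,510 needed; 1,510 in favor. Satisfied.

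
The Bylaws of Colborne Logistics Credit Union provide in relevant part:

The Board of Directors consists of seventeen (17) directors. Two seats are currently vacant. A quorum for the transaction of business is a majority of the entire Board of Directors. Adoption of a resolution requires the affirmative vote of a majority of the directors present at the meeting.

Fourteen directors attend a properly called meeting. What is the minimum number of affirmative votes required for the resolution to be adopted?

8

The resolution requires a majority of the directors present (14).
A majority of 14 is 8.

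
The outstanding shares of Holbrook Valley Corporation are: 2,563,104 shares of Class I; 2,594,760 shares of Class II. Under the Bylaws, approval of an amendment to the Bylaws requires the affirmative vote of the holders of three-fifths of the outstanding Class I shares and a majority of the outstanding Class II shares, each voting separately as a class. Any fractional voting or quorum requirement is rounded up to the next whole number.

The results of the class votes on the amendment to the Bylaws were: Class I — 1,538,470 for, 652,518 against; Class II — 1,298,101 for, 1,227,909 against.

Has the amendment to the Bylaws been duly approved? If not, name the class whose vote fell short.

Class I: 3/5 of 2563104 = 1537862.40, rounded up to 1537863; 1,537,863 required, 1,538,470 in favor — approved.
Class II: a majority of 2594760 is 1297381; 1,297,381 required, 1,298,101 in favor — approved.

Approved — every class gave the required vote.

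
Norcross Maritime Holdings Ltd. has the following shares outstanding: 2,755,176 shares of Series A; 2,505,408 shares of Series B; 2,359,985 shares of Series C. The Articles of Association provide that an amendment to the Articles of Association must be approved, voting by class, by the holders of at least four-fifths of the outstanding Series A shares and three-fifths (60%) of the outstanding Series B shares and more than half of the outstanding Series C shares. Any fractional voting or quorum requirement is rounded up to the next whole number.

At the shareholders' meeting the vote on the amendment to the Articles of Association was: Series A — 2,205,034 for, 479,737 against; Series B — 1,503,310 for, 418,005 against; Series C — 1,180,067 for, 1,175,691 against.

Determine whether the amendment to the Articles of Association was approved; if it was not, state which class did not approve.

Approved — every class gave the required vote.

Series A: 4/5 of 2755176 = 2204140.80, rounded up to 2204141; 2,204,141 required, 2,205,034 in favor — approved.
Series B: 3/5 of 2505408 = 1503244.80, rounded up to 1503245; 1,503,245 required, 1,503,310 in favor — approved.
Series C: a majority of 2359985 is 1179993; 1,179,993 required, 1,180,067 in favor — approved.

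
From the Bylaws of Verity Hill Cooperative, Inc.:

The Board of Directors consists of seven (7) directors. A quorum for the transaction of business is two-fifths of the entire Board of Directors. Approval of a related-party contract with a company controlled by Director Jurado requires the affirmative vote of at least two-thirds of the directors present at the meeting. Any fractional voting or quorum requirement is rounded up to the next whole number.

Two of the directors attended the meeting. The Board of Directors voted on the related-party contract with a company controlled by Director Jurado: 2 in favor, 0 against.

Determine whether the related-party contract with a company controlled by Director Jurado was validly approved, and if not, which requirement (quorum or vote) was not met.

Invalid — quorum requirement not satisfied.

Quorum: 2 present; quorum is 3. Not satisfied.
Vote: the related-party contract with a company controlled by Director Jurado requires two-thirds of the directors present (2). 2/3 of 2 = 1.33, rounded up to 2, so 2 affirmative votes are needed; 2 voted in favor. Satisfied. (Moot — without a quorum no business can be validly transacted.)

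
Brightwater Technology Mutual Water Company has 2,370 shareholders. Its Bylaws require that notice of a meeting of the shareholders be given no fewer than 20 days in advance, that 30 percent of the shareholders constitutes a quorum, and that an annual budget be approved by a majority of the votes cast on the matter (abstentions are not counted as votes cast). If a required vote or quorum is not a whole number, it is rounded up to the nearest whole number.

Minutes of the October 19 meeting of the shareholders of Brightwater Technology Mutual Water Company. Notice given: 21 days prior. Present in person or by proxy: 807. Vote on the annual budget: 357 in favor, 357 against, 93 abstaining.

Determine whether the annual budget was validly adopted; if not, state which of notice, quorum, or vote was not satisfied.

Invalid — vote requirement not satisfied.

Notice: 21 days given; 20 required. Satisfied.
Quorum: 30% of 2,370 = 711; 807 present. Satisfied.
Vote: requires a majority of the votes cast (807 − 93 abstaining = 714); a majority of 714 is 358, so 358 needed; 357 in favor. Not satisfied.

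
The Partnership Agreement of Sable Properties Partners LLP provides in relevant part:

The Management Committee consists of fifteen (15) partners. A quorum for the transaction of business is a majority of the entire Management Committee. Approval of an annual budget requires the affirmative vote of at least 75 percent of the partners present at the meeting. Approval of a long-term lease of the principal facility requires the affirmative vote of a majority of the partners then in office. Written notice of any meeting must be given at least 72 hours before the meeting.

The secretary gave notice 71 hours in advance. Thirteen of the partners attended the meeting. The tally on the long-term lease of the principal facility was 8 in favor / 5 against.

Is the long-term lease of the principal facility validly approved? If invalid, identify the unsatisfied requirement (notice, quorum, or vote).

Invalid — notice requirement not satisfied.

Notice: 71 hours given; 72 required (71 < 72). Not satisfied.
Quorum: 13 present; quorum is 8. Satisfied.
Vote: the long-term lease of the principal facility requires a majority of the partners then in office (15). A majority of 15 is 8, so 8 affirmative votes are needed; 8 voted in favor. Satisfied.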